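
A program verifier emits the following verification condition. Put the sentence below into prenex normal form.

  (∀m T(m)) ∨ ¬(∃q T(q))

Move each ¬ inward, flipping quantifiers it crosses:
  (∀m T(m)) ∨ (∀q ¬T(q))
Pull the quantifiers to the front (each side's bound variable is not free in the other side):
  ∀m ∀q (T(m) ∨ ¬T(q))

∀m ∀q (T(m) ∨ ¬T(q))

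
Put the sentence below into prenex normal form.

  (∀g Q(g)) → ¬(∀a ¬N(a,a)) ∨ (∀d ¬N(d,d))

Eliminate → and ↔ using ¬ and ∨.
  ¬(∀g Q(g)) ∨ ¬(∀a ¬N(a,a)) ∨ (∀d ¬N(d,d))
Drive negations inward (¬∀x A ≡ ∃x ¬A, ¬∃x A ≡ ∀x ¬A, De Morgan for ∧/∨):
  (∃g ¬Q(g)) ∨ (∃a N(a,a)) ∨ (∀d ¬N(d,d))
All bound variables are already distinct, so no renaming is needed.
Extract every quantifier outward, since the variables are now distinct and don't occur free across branches:
  ∃g ∃a ∀d (¬Q(g) ∨ N(a,a) ∨ ¬N(d,d))

∃g ∃a ∀d (¬Q(g) ∨ N(a,a) ∨ ¬N(d,d))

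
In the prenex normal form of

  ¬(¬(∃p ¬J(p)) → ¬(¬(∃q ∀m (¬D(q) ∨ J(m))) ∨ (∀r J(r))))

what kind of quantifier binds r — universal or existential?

Eliminate → and ↔ using ¬ and ∨.
  ¬(¬¬(∃p ¬J(p)) ∨ ¬(¬(∃q ∀m (¬D(q) ∨ J(m))) ∨ (∀r J(r))))
Drive negations inward (¬∀x A ≡ ∃x ¬A, ¬∃x A ≡ ∀x ¬A, De Morgan for ∧/∨):
  (∀p J(p)) ∧ ((∀q ∃m (D(q) ∧ ¬J(m))) ∨ (∀r J(r)))
All bound variables are already distinct, so no renaming is needed.
Pull the quantifiers to the front (each side's bound variable is not free in the other side):
  ∀p ∀q ∃m ∀r (J(p) ∧ (D(q) ∧ ¬J(m) ∨ J(r)))
The quantifier ∀r sits under an even number of negations (counting the antecedent side of each →), so it remains universal.

universal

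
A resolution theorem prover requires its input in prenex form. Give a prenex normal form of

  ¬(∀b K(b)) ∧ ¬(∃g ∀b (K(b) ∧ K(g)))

Move each ¬ inward, flipping quantifiers it crosses:
  (∃b ¬K(b)) ∧ (∀g ∃b (¬K(b) ∨ ¬K(g)))
Standardize variables apart so no two quantifiers bind the same name: b↦s.
  (∃b ¬K(b)) ∧ (∀g ∃s (¬K(s) ∨ ¬K(g)))
Finally move all quantifiers to the prefix:
  ∃b ∀g ∃s (¬K(b) ∧ (¬K(s) ∨ ¬K(g)))

∃b ∀g ∃s (¬K(b) ∧ (¬K(s) ∨ ¬K(g)))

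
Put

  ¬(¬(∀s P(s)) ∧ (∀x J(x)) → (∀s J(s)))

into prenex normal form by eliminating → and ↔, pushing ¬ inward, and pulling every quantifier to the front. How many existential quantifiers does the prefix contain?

2

Eliminate → and ↔ using ¬ and ∨.
  ¬(¬(¬(∀s P(s)) ∧ (∀x J(x))) ∨ (∀s J(s)))
Move each ¬ inward, flipping quantifiers it crosses:
  (∃s ¬P(s)) ∧ (∀x J(x)) ∧ (∃s ¬J(s))
Give each quantifier a distinct variable: s↦x1.
  (∃s ¬P(s)) ∧ (∀x J(x)) ∧ (∃x1 ¬J(x1))
Pull the quantifiers to the front (each side's bound variable is not free in the other side):
  ∃s ∀x ∃x1 (¬P(s) ∧ J(x) ∧ ¬J(x1))
The prefix is ∃s ∀x ∃x1: 1 universal, 2 existential.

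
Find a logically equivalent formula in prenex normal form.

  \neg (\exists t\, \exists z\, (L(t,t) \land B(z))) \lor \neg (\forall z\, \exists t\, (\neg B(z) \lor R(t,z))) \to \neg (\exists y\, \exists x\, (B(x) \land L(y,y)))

First replace A → B with ¬A ∨ B.
  \neg (\neg (\exists t\, \exists z\, (L(t,t) \land B(z))) \lor \neg (\forall z\, \exists t\, (\neg B(z) \lor R(t,z)))) \lor \neg (\exists y\, \exists x\, (B(x) \land L(y,y)))
Push ¬ through the quantifiers and connectives to reach negation normal form:
  (\exists t\, \exists z\, (L(t,t) \land B(z))) \land (\forall z\, \exists t\, (\neg B(z) \lor R(t,z))) \lor (\forall y\, \forall x\, (\neg B(x) \lor \neg L(y,y)))
Rename bound variables to avoid capture: z↦q, t↦s.
  (\exists t\, \exists z\, (L(t,t) \land B(z))) \land (\forall q\, \exists s\, (\neg B(q) \lor R(s,q))) \lor (\forall y\, \forall x\, (\neg B(x) \lor \neg L(y,y)))
Pull the quantifiers to the front (each side's bound variable is not free in the other side):
  \exists t\, \exists z\, \forall q\, \exists s\, \forall y\, \forall x\, (L(t,t) \land B(z) \land (\neg B(q) \lor R(s,q)) \lor \neg B(x) \lor \neg L(y,y))

\exists t\, \exists z\, \forall q\, \exists s\, \forall y\, \forall x\, (L(t,t) \land B(z) \land (\neg B(q) \lor R(s,q)) \lor \neg B(x) \lor \neg L(y,y))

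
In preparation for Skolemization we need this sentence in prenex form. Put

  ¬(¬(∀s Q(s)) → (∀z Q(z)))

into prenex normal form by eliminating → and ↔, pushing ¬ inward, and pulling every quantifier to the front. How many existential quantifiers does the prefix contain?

First replace A → B with ¬A ∨ B.
  ¬(¬¬(∀s Q(s)) ∨ (∀z Q(z)))
Push ¬ through the quantifiers and connectives to reach negation normal form:
  (∃s ¬Q(s)) ∧ (∃z ¬Q(z))
Pull the quantifiers to the front (each side's bound variable is not free in the other side):
  ∃s ∃z (¬Q(s) ∧ ¬Q(z))
The prefix is ∃s ∃z: 0 universal, 2 existential.

2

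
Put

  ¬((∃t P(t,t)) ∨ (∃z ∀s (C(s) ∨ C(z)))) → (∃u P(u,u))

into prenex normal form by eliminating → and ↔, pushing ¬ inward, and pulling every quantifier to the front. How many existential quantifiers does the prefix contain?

3

Eliminate → and ↔ using ¬ and ∨.
  ¬¬((∃t P(t,t)) ∨ (∃z ∀s (C(s) ∨ C(z)))) ∨ (∃u P(u,u))
Move each ¬ inward, flipping quantifiers it crosses:
  (∃t P(t,t)) ∨ (∃z ∀s (C(s) ∨ C(z))) ∨ (∃u P(u,u))
Pull the quantifiers to the front (each side's bound variable is not free in the other side):
  ∃t ∃z ∀s ∃u (P(t,t) ∨ C(s) ∨ C(z) ∨ P(u,u))
The prefix is ∃t ∃z ∀s ∃u: 1 universal, 3 existential.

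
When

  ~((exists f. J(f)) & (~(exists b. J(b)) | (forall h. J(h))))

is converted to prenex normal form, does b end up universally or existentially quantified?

existential

Move each ¬ inward, flipping quantifiers it crosses:
  (forall f. ~J(f)) | (exists b. J(b)) & (exists h. ~J(h))
All bound variables are already distinct, so no renaming is needed.
Finally move all quantifiers to the prefix:
  forall f. exists b. exists h. (~J(f) | J(b) & ~J(h))
The quantifier exists b sits under an even number of negations, so it remains existential.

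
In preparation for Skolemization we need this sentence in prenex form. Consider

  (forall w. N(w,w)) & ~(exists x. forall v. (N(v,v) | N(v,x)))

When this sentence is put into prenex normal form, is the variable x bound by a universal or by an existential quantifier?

Move each ¬ inward, flipping quantifiers it crosses:
  (forall w. N(w,w)) & (forall x. exists v. (~N(v,v) & ~N(v,x)))
All bound variables are already distinct, so no renaming is needed.
Extract every quantifier outward, since the variables are now distinct and don't occur free across branches:
  forall w. forall x. exists v. (N(w,w) & ~N(v,v) & ~N(v,x))
The quantifier exists x sits under an odd number of negations, so it flips to forall x.

universal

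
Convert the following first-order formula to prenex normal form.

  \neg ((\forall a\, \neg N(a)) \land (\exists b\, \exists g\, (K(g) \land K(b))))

\exists a\, \forall b\, \forall g\, (N(a) \lor \neg K(g) \lor \neg K(b))

Push ¬ through the quantifiers and connectives to reach negation normal form:
  (\exists a\, N(a)) \lor (\forall b\, \forall g\, (\neg K(g) \lor \neg K(b)))
All bound variables are already distinct, so no renaming is needed.
Finally move all quantifiers to the prefix:
  \exists a\, \forall b\, \forall g\, (N(a) \lor \neg K(g) \lor \neg K(b))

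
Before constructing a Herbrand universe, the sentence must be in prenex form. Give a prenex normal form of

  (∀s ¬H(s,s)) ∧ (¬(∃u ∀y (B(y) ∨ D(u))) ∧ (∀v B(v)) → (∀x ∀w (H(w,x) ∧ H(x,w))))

∀s ∃u ∀y ∃v ∀x ∀w (¬H(s,s) ∧ (B(y) ∨ D(u) ∨ ¬B(v) ∨ H(w,x) ∧ H(x,w)))

Rewrite implications/biconditionals: A → B as ¬A ∨ B.
  (∀s ¬H(s,s)) ∧ (¬(¬(∃u ∀y (B(y) ∨ D(u))) ∧ (∀v B(v))) ∨ (∀x ∀w (H(w,x) ∧ H(x,w))))
Push ¬ through the quantifiers and connectives to reach negation normal form:
  (∀s ¬H(s,s)) ∧ ((∃u ∀y (B(y) ∨ D(u))) ∨ (∃v ¬B(v)) ∨ (∀x ∀w (H(w,x) ∧ H(x,w))))
Extract every quantifier outward, since the variables are now distinct and don't occur free across branches:
  ∀s ∃u ∀y ∃v ∀x ∀w (¬H(s,s) ∧ (B(y) ∨ D(u) ∨ ¬B(v) ∨ H(w,x) ∧ H(x,w)))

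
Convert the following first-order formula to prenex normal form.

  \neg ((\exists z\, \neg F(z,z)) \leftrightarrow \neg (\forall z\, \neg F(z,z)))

\exists z\, \forall x\, \exists a\, \forall c\, (\neg F(z,z) \land \neg F(x,x) \lor F(a,a) \land F(c,c))

First replace A → B with ¬A ∨ B; A ↔ B as (¬A ∨ B) ∧ (¬B ∨ A).
  \neg ((\neg (\exists z\, \neg F(z,z)) \lor \neg (\forall z\, \neg F(z,z))) \land (\neg \neg (\forall z\, \neg F(z,z)) \lor (\exists z\, \neg F(z,z))))
Push ¬ through the quantifiers and connectives to reach negation normal form:
  (\exists z\, \neg F(z,z)) \land (\forall z\, \neg F(z,z)) \lor (\exists z\, F(z,z)) \land (\forall z\, F(z,z))
Rename bound variables to avoid capture: z↦x, z↦a, z↦c.
  (\exists z\, \neg F(z,z)) \land (\forall x\, \neg F(x,x)) \lor (\exists a\, F(a,a)) \land (\forall c\, F(c,c))
Pull the quantifiers to the front (each side's bound variable is not free in the other side):
  \exists z\, \forall x\, \exists a\, \forall c\, (\neg F(z,z) \land \neg F(x,x) \lor F(a,a) \land F(c,c))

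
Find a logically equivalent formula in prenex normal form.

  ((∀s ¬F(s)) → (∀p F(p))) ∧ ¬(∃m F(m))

Rewrite implications/biconditionals: A → B as ¬A ∨ B.
  (¬(∀s ¬F(s)) ∨ (∀p F(p))) ∧ ¬(∃m F(m))
Drive negations inward (¬∀x A ≡ ∃x ¬A, ¬∃x A ≡ ∀x ¬A, De Morgan for ∧/∨):
  ((∃s F(s)) ∨ (∀p F(p))) ∧ (∀m ¬F(m))
All bound variables are already distinct, so no renaming is needed.
Extract every quantifier outward, since the variables are now distinct and don't occur free across branches:
  ∃s ∀p ∀m ((F(s) ∨ F(p)) ∧ ¬F(m))

∃s ∀p ∀m ((F(s) ∨ F(p)) ∧ ¬F(m))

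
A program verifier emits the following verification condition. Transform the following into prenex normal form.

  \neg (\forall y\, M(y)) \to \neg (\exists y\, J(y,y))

First replace A → B with ¬A ∨ B.
  \neg \neg (\forall y\, M(y)) \lor \neg (\exists y\, J(y,y))
Drive negations inward (¬∀x A ≡ ∃x ¬A, ¬∃x A ≡ ∀x ¬A, De Morgan for ∧/∨):
  (\forall y\, M(y)) \lor (\forall y\, \neg J(y,y))
Standardize variables apart so no two quantifiers bind the same name: y↦b.
  (\forall y\, M(y)) \lor (\forall b\, \neg J(b,b))
Finally move all quantifiers to the prefix:
  \forall y\, \forall b\, (M(y) \lor \neg J(b,b))

\forall y\, \forall b\, (M(y) \lor \neg J(b,b))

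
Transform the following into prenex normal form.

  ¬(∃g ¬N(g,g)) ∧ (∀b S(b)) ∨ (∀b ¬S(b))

Move each ¬ inward, flipping quantifiers it crosses:
  (∀g N(g,g)) ∧ (∀b S(b)) ∨ (∀b ¬S(b))
Rename bound variables to avoid capture: b↦v1.
  (∀g N(g,g)) ∧ (∀b S(b)) ∨ (∀v1 ¬S(v1))
Extract every quantifier outward, since the variables are now distinct and don't occur free across branches:
  ∀g ∀b ∀v1 (N(g,g) ∧ S(b) ∨ ¬S(v1))

∀g ∀b ∀v1 (N(g,g) ∧ S(b) ∨ ¬S(v1))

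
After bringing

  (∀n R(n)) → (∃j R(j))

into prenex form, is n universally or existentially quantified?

existential

First replace A → B with ¬A ∨ B.
  ¬(∀n R(n)) ∨ (∃j R(j))
Drive negations inward (¬∀x A ≡ ∃x ¬A, ¬∃x A ≡ ∀x ¬A, De Morgan for ∧/∨):
  (∃n ¬R(n)) ∨ (∃j R(j))
All bound variables are already distinct, so no renaming is needed.
Finally move all quantifiers to the prefix:
  ∃n ∃j (¬R(n) ∨ R(j))
The quantifier ∀n sits under an odd number of negations (counting the antecedent side of each →), so it flips to ∃n.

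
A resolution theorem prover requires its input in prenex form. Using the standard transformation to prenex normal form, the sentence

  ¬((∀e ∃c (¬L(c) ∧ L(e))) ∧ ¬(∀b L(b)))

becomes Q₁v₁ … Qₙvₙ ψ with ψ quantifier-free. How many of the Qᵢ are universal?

2

Move each ¬ inward, flipping quantifiers it crosses:
  (∃e ∀c (L(c) ∨ ¬L(e))) ∨ (∀b L(b))
All bound variables are already distinct, so no renaming is needed.
Finally move all quantifiers to the prefix:
  ∃e ∀c ∀b (L(c) ∨ ¬L(e) ∨ L(b))
The prefix is ∃e ∀c ∀b: 2 universal, 1 existential.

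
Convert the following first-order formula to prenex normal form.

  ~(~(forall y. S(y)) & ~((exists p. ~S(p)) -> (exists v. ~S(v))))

forall y. forall p. exists v. (S(y) | S(p) | ~S(v))

Eliminate → and ↔ using ¬ and ∨.
  ~(~(forall y. S(y)) & ~(~(exists p. ~S(p)) | (exists v. ~S(v))))
Push ¬ through the quantifiers and connectives to reach negation normal form:
  (forall y. S(y)) | (forall p. S(p)) | (exists v. ~S(v))
All bound variables are already distinct, so no renaming is needed.
Pull the quantifiers to the front (each side's bound variable is not free in the other side):
  forall y. forall p. exists v. (S(y) | S(p) | ~S(v))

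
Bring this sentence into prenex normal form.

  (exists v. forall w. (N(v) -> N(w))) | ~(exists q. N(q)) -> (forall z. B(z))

First replace A → B with ¬A ∨ B.
  ~((exists v. forall w. (~N(v) | N(w))) | ~(exists q. N(q))) | (forall z. B(z))
Push ¬ through the quantifiers and connectives to reach negation normal form:
  (forall v. exists w. (N(v) & ~N(w))) & (exists q. N(q)) | (forall z. B(z))
All bound variables are already distinct, so no renaming is needed.
Finally move all quantifiers to the prefix:
  forall v. exists w. exists q. forall z. (N(v) & ~N(w) & N(q) | B(z))

forall v. exists w. exists q. forall z. (N(v) & ~N(w) & N(q) | B(z))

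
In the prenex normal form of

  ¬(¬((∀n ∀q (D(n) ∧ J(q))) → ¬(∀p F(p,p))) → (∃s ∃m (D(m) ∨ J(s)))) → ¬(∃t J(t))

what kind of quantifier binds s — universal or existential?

First replace A → B with ¬A ∨ B.
  ¬¬(¬¬(¬(∀n ∀q (D(n) ∧ J(q))) ∨ ¬(∀p F(p,p))) ∨ (∃s ∃m (D(m) ∨ J(s)))) ∨ ¬(∃t J(t))
Drive negations inward (¬∀x A ≡ ∃x ¬A, ¬∃x A ≡ ∀x ¬A, De Morgan for ∧/∨):
  (∃n ∃q (¬D(n) ∨ ¬J(q))) ∨ (∃p ¬F(p,p)) ∨ (∃s ∃m (D(m) ∨ J(s))) ∨ (∀t ¬J(t))
Finally move all quantifiers to the prefix:
  ∃n ∃q ∃p ∃s ∃m ∀t (¬D(n) ∨ ¬J(q) ∨ ¬F(p,p) ∨ D(m) ∨ J(s) ∨ ¬J(t))
The quantifier ∃s sits under an even number of negations (counting the antecedent side of each →), so it remains existential.

existential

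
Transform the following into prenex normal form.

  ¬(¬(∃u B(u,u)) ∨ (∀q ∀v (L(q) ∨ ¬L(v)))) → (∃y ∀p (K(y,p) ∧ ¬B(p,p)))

Rewrite implications/biconditionals: A → B as ¬A ∨ B.
  ¬¬(¬(∃u B(u,u)) ∨ (∀q ∀v (L(q) ∨ ¬L(v)))) ∨ (∃y ∀p (K(y,p) ∧ ¬B(p,p)))
Drive negations inward (¬∀x A ≡ ∃x ¬A, ¬∃x A ≡ ∀x ¬A, De Morgan for ∧/∨):
  (∀u ¬B(u,u)) ∨ (∀q ∀v (L(q) ∨ ¬L(v))) ∨ (∃y ∀p (K(y,p) ∧ ¬B(p,p)))
All bound variables are already distinct, so no renaming is needed.
Finally move all quantifiers to the prefix:
  ∀u ∀q ∀v ∃y ∀p (¬B(u,u) ∨ L(q) ∨ ¬L(v) ∨ K(y,p) ∧ ¬B(p,p))

∀u ∀q ∀v ∃y ∀p (¬B(u,u) ∨ L(q) ∨ ¬L(v) ∨ K(y,p) ∧ ¬B(p,p))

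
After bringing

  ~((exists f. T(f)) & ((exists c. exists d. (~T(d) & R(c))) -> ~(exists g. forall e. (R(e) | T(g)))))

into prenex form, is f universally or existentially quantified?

Rewrite implications/biconditionals: A → B as ¬A ∨ B.
  ~((exists f. T(f)) & (~(exists c. exists d. (~T(d) & R(c))) | ~(exists g. forall e. (R(e) | T(g)))))
Push ¬ through the quantifiers and connectives to reach negation normal form:
  (forall f. ~T(f)) | (exists c. exists d. (~T(d) & R(c))) & (exists g. forall e. (R(e) | T(g)))
All bound variables are already distinct, so no renaming is needed.
Finally move all quantifiers to the prefix:
  forall f. exists c. exists d. exists g. forall e. (~T(f) | ~T(d) & R(c) & (R(e) | T(g)))
The quantifier exists f sits under an odd number of negations (counting the antecedent side of each →), so it flips to forall f.

universal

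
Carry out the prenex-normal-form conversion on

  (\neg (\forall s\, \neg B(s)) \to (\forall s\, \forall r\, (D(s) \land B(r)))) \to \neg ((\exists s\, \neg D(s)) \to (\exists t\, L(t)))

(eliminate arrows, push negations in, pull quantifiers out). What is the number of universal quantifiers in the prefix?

1

Rewrite implications/biconditionals: A → B as ¬A ∨ B.
  \neg (\neg \neg (\forall s\, \neg B(s)) \lor (\forall s\, \forall r\, (D(s) \land B(r)))) \lor \neg (\neg (\exists s\, \neg D(s)) \lor (\exists t\, L(t)))
Push ¬ through the quantifiers and connectives to reach negation normal form:
  (\exists s\, B(s)) \land (\exists s\, \exists r\, (\neg D(s) \lor \neg B(r))) \lor (\exists s\, \neg D(s)) \land (\forall t\, \neg L(t))
Standardize variables apart so no two quantifiers bind the same name: s↦w, s↦a.
  (\exists s\, B(s)) \land (\exists w\, \exists r\, (\neg D(w) \lor \neg B(r))) \lor (\exists a\, \neg D(a)) \land (\forall t\, \neg L(t))
Pull the quantifiers to the front (each side's bound variable is not free in the other side):
  \exists s\, \exists w\, \exists r\, \exists a\, \forall t\, (B(s) \land (\neg D(w) \lor \neg B(r)) \lor \neg D(a) \land \neg L(t))
The prefix is \exists s \exists w \exists r \exists a \forall t: 1 universal, 4 existential.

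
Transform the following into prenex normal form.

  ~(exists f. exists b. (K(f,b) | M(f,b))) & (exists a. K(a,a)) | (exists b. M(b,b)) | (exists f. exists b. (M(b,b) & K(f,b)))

Drive negations inward (¬∀x A ≡ ∃x ¬A, ¬∃x A ≡ ∀x ¬A, De Morgan for ∧/∨):
  (forall f. forall b. (~K(f,b) & ~M(f,b))) & (exists a. K(a,a)) | (exists b. M(b,b)) | (exists f. exists b. (M(b,b) & K(f,b)))
Give each quantifier a distinct variable: b↦p, f↦w, b↦u1.
  (forall f. forall b. (~K(f,b) & ~M(f,b))) & (exists a. K(a,a)) | (exists p. M(p,p)) | (exists w. exists u1. (M(u1,u1) & K(w,u1)))
Extract every quantifier outward, since the variables are now distinct and don't occur free across branches:
  forall f. forall b. exists a. exists p. exists w. exists u1. (~K(f,b) & ~M(f,b) & K(a,a) | M(p,p) | M(u1,u1) & K(w,u1))

forall f. forall b. exists a. exists p. exists w. exists u1. (~K(f,b) & ~M(f,b) & K(a,a) | M(p,p) | M(u1,u1) & K(w,u1))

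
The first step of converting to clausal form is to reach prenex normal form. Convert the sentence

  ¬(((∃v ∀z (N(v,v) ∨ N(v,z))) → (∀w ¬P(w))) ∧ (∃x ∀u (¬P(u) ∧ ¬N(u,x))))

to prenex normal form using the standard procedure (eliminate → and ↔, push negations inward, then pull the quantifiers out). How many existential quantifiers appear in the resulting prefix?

Eliminate → and ↔ using ¬ and ∨.
  ¬((¬(∃v ∀z (N(v,v) ∨ N(v,z))) ∨ (∀w ¬P(w))) ∧ (∃x ∀u (¬P(u) ∧ ¬N(u,x))))
Push ¬ through the quantifiers and connectives to reach negation normal form:
  (∃v ∀z (N(v,v) ∨ N(v,z))) ∧ (∃w P(w)) ∨ (∀x ∃u (P(u) ∨ N(u,x)))
All bound variables are already distinct, so no renaming is needed.
Pull the quantifiers to the front (each side's bound variable is not free in the other side):
  ∃v ∀z ∃w ∀x ∃u ((N(v,v) ∨ N(v,z)) ∧ P(w) ∨ P(u) ∨ N(u,x))
The prefix is ∃v ∀z ∃w ∀x ∃u: 2 universal, 3 existential.

3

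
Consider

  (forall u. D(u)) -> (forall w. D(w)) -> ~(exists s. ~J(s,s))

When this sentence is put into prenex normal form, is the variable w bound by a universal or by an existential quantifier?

First replace A → B with ¬A ∨ B.
  ~(forall u. D(u)) | ~(forall w. D(w)) | ~(exists s. ~J(s,s))
Drive negations inward (¬∀x A ≡ ∃x ¬A, ¬∃x A ≡ ∀x ¬A, De Morgan for ∧/∨):
  (exists u. ~D(u)) | (exists w. ~D(w)) | (forall s. J(s,s))
All bound variables are already distinct, so no renaming is needed.
Pull the quantifiers to the front (each side's bound variable is not free in the other side):
  exists u. exists w. forall s. (~D(u) | ~D(w) | J(s,s))
The quantifier forall w sits under an odd number of negations (counting the antecedent side of each →), so it flips to exists w.

existential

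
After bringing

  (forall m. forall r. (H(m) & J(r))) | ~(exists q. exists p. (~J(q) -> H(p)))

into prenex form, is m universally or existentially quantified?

Rewrite implications/biconditionals: A → B as ¬A ∨ B.
  (forall m. forall r. (H(m) & J(r))) | ~(exists q. exists p. (~~J(q) | H(p)))
Push ¬ through the quantifiers and connectives to reach negation normal form:
  (forall m. forall r. (H(m) & J(r))) | (forall q. forall p. (~J(q) & ~H(p)))
All bound variables are already distinct, so no renaming is needed.
Extract every quantifier outward, since the variables are now distinct and don't occur free across branches:
  forall m. forall r. forall q. forall p. (H(m) & J(r) | ~J(q) & ~H(p))
The quantifier forall m sits under an even number of negations (counting the antecedent side of each →), so it remains universal.

universal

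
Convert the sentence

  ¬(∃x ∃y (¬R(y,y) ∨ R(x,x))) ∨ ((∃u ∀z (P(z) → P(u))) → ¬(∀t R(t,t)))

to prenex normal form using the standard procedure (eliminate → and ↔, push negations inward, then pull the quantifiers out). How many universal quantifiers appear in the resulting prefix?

3

Eliminate → and ↔ using ¬ and ∨.
  ¬(∃x ∃y (¬R(y,y) ∨ R(x,x))) ∨ ¬(∃u ∀z (¬P(z) ∨ P(u))) ∨ ¬(∀t R(t,t))
Push ¬ through the quantifiers and connectives to reach negation normal form:
  (∀x ∀y (R(y,y) ∧ ¬R(x,x))) ∨ (∀u ∃z (P(z) ∧ ¬P(u))) ∨ (∃t ¬R(t,t))
All bound variables are already distinct, so no renaming is needed.
Extract every quantifier outward, since the variables are now distinct and don't occur free across branches:
  ∀x ∀y ∀u ∃z ∃t (R(y,y) ∧ ¬R(x,x) ∨ P(z) ∧ ¬P(u) ∨ ¬R(t,t))
The prefix is ∀x ∀y ∀u ∃z ∃t: 3 universal, 2 existential.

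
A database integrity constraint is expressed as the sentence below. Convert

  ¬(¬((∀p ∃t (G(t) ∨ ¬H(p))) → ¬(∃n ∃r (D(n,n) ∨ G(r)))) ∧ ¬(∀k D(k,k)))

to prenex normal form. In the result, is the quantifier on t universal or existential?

Eliminate → and ↔ using ¬ and ∨.
  ¬(¬(¬(∀p ∃t (G(t) ∨ ¬H(p))) ∨ ¬(∃n ∃r (D(n,n) ∨ G(r)))) ∧ ¬(∀k D(k,k)))
Move each ¬ inward, flipping quantifiers it crosses:
  (∃p ∀t (¬G(t) ∧ H(p))) ∨ (∀n ∀r (¬D(n,n) ∧ ¬G(r))) ∨ (∀k D(k,k))
All bound variables are already distinct, so no renaming is needed.
Extract every quantifier outward, since the variables are now distinct and don't occur free across branches:
  ∃p ∀t ∀n ∀r ∀k (¬G(t) ∧ H(p) ∨ ¬D(n,n) ∧ ¬G(r) ∨ D(k,k))
The quantifier ∃t sits under an odd number of negations (counting the antecedent side of each →), so it flips to ∀t.

universal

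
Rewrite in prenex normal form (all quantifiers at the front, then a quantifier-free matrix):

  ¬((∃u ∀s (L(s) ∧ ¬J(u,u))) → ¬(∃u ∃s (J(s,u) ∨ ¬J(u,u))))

∃u ∀s ∃c ∃v (L(s) ∧ ¬J(u,u) ∧ (J(v,c) ∨ ¬J(c,c)))

Eliminate → and ↔ using ¬ and ∨.
  ¬(¬(∃u ∀s (L(s) ∧ ¬J(u,u))) ∨ ¬(∃u ∃s (J(s,u) ∨ ¬J(u,u))))
Drive negations inward (¬∀x A ≡ ∃x ¬A, ¬∃x A ≡ ∀x ¬A, De Morgan for ∧/∨):
  (∃u ∀s (L(s) ∧ ¬J(u,u))) ∧ (∃u ∃s (J(s,u) ∨ ¬J(u,u)))
Rename bound variables to avoid capture: u↦c, s↦v.
  (∃u ∀s (L(s) ∧ ¬J(u,u))) ∧ (∃c ∃v (J(v,c) ∨ ¬J(c,c)))
Extract every quantifier outward, since the variables are now distinct and don't occur free across branches:
  ∃u ∀s ∃c ∃v (L(s) ∧ ¬J(u,u) ∧ (J(v,c) ∨ ¬J(c,c)))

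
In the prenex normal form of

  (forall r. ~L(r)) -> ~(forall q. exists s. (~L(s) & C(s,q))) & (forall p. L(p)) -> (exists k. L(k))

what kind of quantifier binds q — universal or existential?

universal

Rewrite implications/biconditionals: A → B as ¬A ∨ B.
  ~(forall r. ~L(r)) | ~(~(forall q. exists s. (~L(s) & C(s,q))) & (forall p. L(p))) | (exists k. L(k))
Drive negations inward (¬∀x A ≡ ∃x ¬A, ¬∃x A ≡ ∀x ¬A, De Morgan for ∧/∨):
  (exists r. L(r)) | (forall q. exists s. (~L(s) & C(s,q))) | (exists p. ~L(p)) | (exists k. L(k))
Pull the quantifiers to the front (each side's bound variable is not free in the other side):
  exists r. forall q. exists s. exists p. exists k. (L(r) | ~L(s) & C(s,q) | ~L(p) | L(k))
The quantifier forall q sits under an even number of negations (counting the antecedent side of each →), so it remains universal.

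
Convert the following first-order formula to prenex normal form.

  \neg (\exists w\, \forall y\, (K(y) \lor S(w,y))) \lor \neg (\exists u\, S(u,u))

Move each ¬ inward, flipping quantifiers it crosses:
  (\forall w\, \exists y\, (\neg K(y) \land \neg S(w,y))) \lor (\forall u\, \neg S(u,u))
Pull the quantifiers to the front (each side's bound variable is not free in the other side):
  \forall w\, \exists y\, \forall u\, (\neg K(y) \land \neg S(w,y) \lor \neg S(u,u))

\forall w\, \exists y\, \forall u\, (\neg K(y) \land \neg S(w,y) \lor \neg S(u,u))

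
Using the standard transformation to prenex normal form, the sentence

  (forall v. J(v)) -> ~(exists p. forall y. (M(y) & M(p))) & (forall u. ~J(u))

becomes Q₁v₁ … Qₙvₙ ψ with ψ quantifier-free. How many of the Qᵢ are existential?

2

Eliminate → and ↔ using ¬ and ∨.
  ~(forall v. J(v)) | ~(exists p. forall y. (M(y) & M(p))) & (forall u. ~J(u))
Move each ¬ inward, flipping quantifiers it crosses:
  (exists v. ~J(v)) | (forall p. exists y. (~M(y) | ~M(p))) & (forall u. ~J(u))
Extract every quantifier outward, since the variables are now distinct and don't occur free across branches:
  exists v. forall p. exists y. forall u. (~J(v) | (~M(y) | ~M(p)) & ~J(u))
The prefix is exists v forall p exists y forall u: 2 universal, 2 existential.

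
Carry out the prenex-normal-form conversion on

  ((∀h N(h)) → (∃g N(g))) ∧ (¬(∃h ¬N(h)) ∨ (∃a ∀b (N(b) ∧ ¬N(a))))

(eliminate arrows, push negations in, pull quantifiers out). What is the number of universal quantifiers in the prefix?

2

First replace A → B with ¬A ∨ B.
  (¬(∀h N(h)) ∨ (∃g N(g))) ∧ (¬(∃h ¬N(h)) ∨ (∃a ∀b (N(b) ∧ ¬N(a))))
Move each ¬ inward, flipping quantifiers it crosses:
  ((∃h ¬N(h)) ∨ (∃g N(g))) ∧ ((∀h N(h)) ∨ (∃a ∀b (N(b) ∧ ¬N(a))))
Rename bound variables to avoid capture: h↦z.
  ((∃h ¬N(h)) ∨ (∃g N(g))) ∧ ((∀z N(z)) ∨ (∃a ∀b (N(b) ∧ ¬N(a))))
Pull the quantifiers to the front (each side's bound variable is not free in the other side):
  ∃h ∃g ∀z ∃a ∀b ((¬N(h) ∨ N(g)) ∧ (N(z) ∨ N(b) ∧ ¬N(a)))
The prefix is ∃h ∃g ∀z ∃a ∀b: 2 universal, 3 existential.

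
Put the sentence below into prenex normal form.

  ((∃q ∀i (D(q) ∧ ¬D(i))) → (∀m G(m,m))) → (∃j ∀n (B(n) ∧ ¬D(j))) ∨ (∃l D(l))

∃q ∀i ∃m ∃j ∀n ∃l (D(q) ∧ ¬D(i) ∧ ¬G(m,m) ∨ B(n) ∧ ¬D(j) ∨ D(l))

Rewrite implications/biconditionals: A → B as ¬A ∨ B.
  ¬(¬(∃q ∀i (D(q) ∧ ¬D(i))) ∨ (∀m G(m,m))) ∨ (∃j ∀n (B(n) ∧ ¬D(j))) ∨ (∃l D(l))
Move each ¬ inward, flipping quantifiers it crosses:
  (∃q ∀i (D(q) ∧ ¬D(i))) ∧ (∃m ¬G(m,m)) ∨ (∃j ∀n (B(n) ∧ ¬D(j))) ∨ (∃l D(l))
All bound variables are already distinct, so no renaming is needed.
Pull the quantifiers to the front (each side's bound variable is not free in the other side):
  ∃q ∀i ∃m ∃j ∀n ∃l (D(q) ∧ ¬D(i) ∧ ¬G(m,m) ∨ B(n) ∧ ¬D(j) ∨ D(l))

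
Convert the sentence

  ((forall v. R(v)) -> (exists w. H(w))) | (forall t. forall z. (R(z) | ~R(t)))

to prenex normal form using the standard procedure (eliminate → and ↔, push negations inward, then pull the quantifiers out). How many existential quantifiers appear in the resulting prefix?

Rewrite implications/biconditionals: A → B as ¬A ∨ B.
  ~(forall v. R(v)) | (exists w. H(w)) | (forall t. forall z. (R(z) | ~R(t)))
Drive negations inward (¬∀x A ≡ ∃x ¬A, ¬∃x A ≡ ∀x ¬A, De Morgan for ∧/∨):
  (exists v. ~R(v)) | (exists w. H(w)) | (forall t. forall z. (R(z) | ~R(t)))
All bound variables are already distinct, so no renaming is needed.
Pull the quantifiers to the front (each side's bound variable is not free in the other side):
  exists v. exists w. forall t. forall z. (~R(v) | H(w) | R(z) | ~R(t))
The prefix is exists v exists w forall t forall z: 2 universal, 2 existential.

2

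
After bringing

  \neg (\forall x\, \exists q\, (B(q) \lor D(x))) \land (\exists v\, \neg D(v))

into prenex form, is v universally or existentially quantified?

existential

Push ¬ through the quantifiers and connectives to reach negation normal form:
  (\exists x\, \forall q\, (\neg B(q) \land \neg D(x))) \land (\exists v\, \neg D(v))
Finally move all quantifiers to the prefix:
  \exists x\, \forall q\, \exists v\, (\neg B(q) \land \neg D(x) \land \neg D(v))
The quantifier \exists v sits under an even number of negations, so it remains existential.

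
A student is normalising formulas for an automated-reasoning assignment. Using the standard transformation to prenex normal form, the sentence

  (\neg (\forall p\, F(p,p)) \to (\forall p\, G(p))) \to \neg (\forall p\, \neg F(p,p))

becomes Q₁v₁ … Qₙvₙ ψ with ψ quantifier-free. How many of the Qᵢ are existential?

Eliminate → and ↔ using ¬ and ∨.
  \neg (\neg \neg (\forall p\, F(p,p)) \lor (\forall p\, G(p))) \lor \neg (\forall p\, \neg F(p,p))
Move each ¬ inward, flipping quantifiers it crosses:
  (\exists p\, \neg F(p,p)) \land (\exists p\, \neg G(p)) \lor (\exists p\, F(p,p))
Standardize variables apart so no two quantifiers bind the same name: p↦y1, p↦v1.
  (\exists p\, \neg F(p,p)) \land (\exists y1\, \neg G(y1)) \lor (\exists v1\, F(v1,v1))
Extract every quantifier outward, since the variables are now distinct and don't occur free across branches:
  \exists p\, \exists y1\, \exists v1\, (\neg F(p,p) \land \neg G(y1) \lor F(v1,v1))
The prefix is \exists p \exists y1 \exists v1: 0 universal, 3 existential.

3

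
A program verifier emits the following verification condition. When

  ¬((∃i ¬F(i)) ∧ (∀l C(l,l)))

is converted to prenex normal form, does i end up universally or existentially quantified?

Drive negations inward (¬∀x A ≡ ∃x ¬A, ¬∃x A ≡ ∀x ¬A, De Morgan for ∧/∨):
  (∀i F(i)) ∨ (∃l ¬C(l,l))
All bound variables are already distinct, so no renaming is needed.
Pull the quantifiers to the front (each side's bound variable is not free in the other side):
  ∀i ∃l (F(i) ∨ ¬C(l,l))
The quantifier ∃i sits under an odd number of negations, so it flips to ∀i.

universal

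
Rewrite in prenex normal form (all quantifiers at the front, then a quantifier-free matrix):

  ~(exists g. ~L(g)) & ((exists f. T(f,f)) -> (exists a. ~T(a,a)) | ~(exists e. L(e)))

First replace A → B with ¬A ∨ B.
  ~(exists g. ~L(g)) & (~(exists f. T(f,f)) | (exists a. ~T(a,a)) | ~(exists e. L(e)))
Move each ¬ inward, flipping quantifiers it crosses:
  (forall g. L(g)) & ((forall f. ~T(f,f)) | (exists a. ~T(a,a)) | (forall e. ~L(e)))
Extract every quantifier outward, since the variables are now distinct and don't occur free across branches:
  forall g. forall f. exists a. forall e. (L(g) & (~T(f,f) | ~T(a,a) | ~L(e)))

forall g. forall f. exists a. forall e. (L(g) & (~T(f,f) | ~T(a,a) | ~L(e)))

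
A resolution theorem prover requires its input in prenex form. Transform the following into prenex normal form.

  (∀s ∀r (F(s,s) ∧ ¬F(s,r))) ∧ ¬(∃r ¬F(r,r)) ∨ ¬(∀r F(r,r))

Push ¬ through the quantifiers and connectives to reach negation normal form:
  (∀s ∀r (F(s,s) ∧ ¬F(s,r))) ∧ (∀r F(r,r)) ∨ (∃r ¬F(r,r))
Standardize variables apart so no two quantifiers bind the same name: r↦t, r↦c.
  (∀s ∀r (F(s,s) ∧ ¬F(s,r))) ∧ (∀t F(t,t)) ∨ (∃c ¬F(c,c))
Finally move all quantifiers to the prefix:
  ∀s ∀r ∀t ∃c (F(s,s) ∧ ¬F(s,r) ∧ F(t,t) ∨ ¬F(c,c))

∀s ∀r ∀t ∃c (F(s,s) ∧ ¬F(s,r) ∧ F(t,t) ∨ ¬F(c,c))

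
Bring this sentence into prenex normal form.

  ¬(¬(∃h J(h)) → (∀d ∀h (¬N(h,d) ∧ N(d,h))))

∀h ∃d ∃u1 (¬J(h) ∧ (N(u1,d) ∨ ¬N(d,u1)))

Rewrite implications/biconditionals: A → B as ¬A ∨ B.
  ¬(¬¬(∃h J(h)) ∨ (∀d ∀h (¬N(h,d) ∧ N(d,h))))
Drive negations inward (¬∀x A ≡ ∃x ¬A, ¬∃x A ≡ ∀x ¬A, De Morgan for ∧/∨):
  (∀h ¬J(h)) ∧ (∃d ∃h (N(h,d) ∨ ¬N(d,h)))
Rename bound variables to avoid capture: h↦u1.
  (∀h ¬J(h)) ∧ (∃d ∃u1 (N(u1,d) ∨ ¬N(d,u1)))
Extract every quantifier outward, since the variables are now distinct and don't occur free across branches:
  ∀h ∃d ∃u1 (¬J(h) ∧ (N(u1,d) ∨ ¬N(d,u1)))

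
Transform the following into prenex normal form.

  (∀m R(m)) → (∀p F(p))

∃m ∀p (¬R(m) ∨ F(p))

First replace A → B with ¬A ∨ B.
  ¬(∀m R(m)) ∨ (∀p F(p))
Push ¬ through the quantifiers and connectives to reach negation normal form:
  (∃m ¬R(m)) ∨ (∀p F(p))
All bound variables are already distinct, so no renaming is needed.
Finally move all quantifiers to the prefix:
  ∃m ∀p (¬R(m) ∨ F(p))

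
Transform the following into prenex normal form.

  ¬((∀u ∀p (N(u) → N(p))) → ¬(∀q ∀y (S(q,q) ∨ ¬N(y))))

Eliminate → and ↔ using ¬ and ∨.
  ¬(¬(∀u ∀p (¬N(u) ∨ N(p))) ∨ ¬(∀q ∀y (S(q,q) ∨ ¬N(y))))
Push ¬ through the quantifiers and connectives to reach negation normal form:
  (∀u ∀p (¬N(u) ∨ N(p))) ∧ (∀q ∀y (S(q,q) ∨ ¬N(y)))
Extract every quantifier outward, since the variables are now distinct and don't occur free across branches:
  ∀u ∀p ∀q ∀y ((¬N(u) ∨ N(p)) ∧ (S(q,q) ∨ ¬N(y)))

∀u ∀p ∀q ∀y ((¬N(u) ∨ N(p)) ∧ (S(q,q) ∨ ¬N(y)))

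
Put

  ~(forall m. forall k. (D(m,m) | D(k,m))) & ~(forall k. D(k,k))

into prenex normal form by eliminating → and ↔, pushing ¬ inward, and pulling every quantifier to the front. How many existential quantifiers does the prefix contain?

3

Move each ¬ inward, flipping quantifiers it crosses:
  (exists m. exists k. (~D(m,m) & ~D(k,m))) & (exists k. ~D(k,k))
Rename bound variables to avoid capture: k↦x.
  (exists m. exists k. (~D(m,m) & ~D(k,m))) & (exists x. ~D(x,x))
Finally move all quantifiers to the prefix:
  exists m. exists k. exists x. (~D(m,m) & ~D(k,m) & ~D(x,x))
The prefix is exists m exists k exists x: 0 universal, 3 existential.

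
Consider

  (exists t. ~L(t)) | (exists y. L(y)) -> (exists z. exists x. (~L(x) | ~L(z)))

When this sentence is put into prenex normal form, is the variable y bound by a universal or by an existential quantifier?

universal

Eliminate → and ↔ using ¬ and ∨.
  ~((exists t. ~L(t)) | (exists y. L(y))) | (exists z. exists x. (~L(x) | ~L(z)))
Move each ¬ inward, flipping quantifiers it crosses:
  (forall t. L(t)) & (forall y. ~L(y)) | (exists z. exists x. (~L(x) | ~L(z)))
Pull the quantifiers to the front (each side's bound variable is not free in the other side):
  forall t. forall y. exists z. exists x. (L(t) & ~L(y) | ~L(x) | ~L(z))
The quantifier exists y sits under an odd number of negations (counting the antecedent side of each →), so it flips to forall y.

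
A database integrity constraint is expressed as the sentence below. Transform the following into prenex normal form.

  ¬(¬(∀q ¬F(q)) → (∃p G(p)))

First replace A → B with ¬A ∨ B.
  ¬(¬¬(∀q ¬F(q)) ∨ (∃p G(p)))
Drive negations inward (¬∀x A ≡ ∃x ¬A, ¬∃x A ≡ ∀x ¬A, De Morgan for ∧/∨):
  (∃q F(q)) ∧ (∀p ¬G(p))
All bound variables are already distinct, so no renaming is needed.
Finally move all quantifiers to the prefix:
  ∃q ∀p (F(q) ∧ ¬G(p))

∃q ∀p (F(q) ∧ ¬G(p))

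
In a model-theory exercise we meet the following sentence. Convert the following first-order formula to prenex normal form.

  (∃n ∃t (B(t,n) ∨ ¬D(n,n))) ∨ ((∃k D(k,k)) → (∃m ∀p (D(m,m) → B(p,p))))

First replace A → B with ¬A ∨ B.
  (∃n ∃t (B(t,n) ∨ ¬D(n,n))) ∨ ¬(∃k D(k,k)) ∨ (∃m ∀p (¬D(m,m) ∨ B(p,p)))
Drive negations inward (¬∀x A ≡ ∃x ¬A, ¬∃x A ≡ ∀x ¬A, De Morgan for ∧/∨):
  (∃n ∃t (B(t,n) ∨ ¬D(n,n))) ∨ (∀k ¬D(k,k)) ∨ (∃m ∀p (¬D(m,m) ∨ B(p,p)))
All bound variables are already distinct, so no renaming is needed.
Pull the quantifiers to the front (each side's bound variable is not free in the other side):
  ∃n ∃t ∀k ∃m ∀p (B(t,n) ∨ ¬D(n,n) ∨ ¬D(k,k) ∨ ¬D(m,m) ∨ B(p,p))

∃n ∃t ∀k ∃m ∀p (B(t,n) ∨ ¬D(n,n) ∨ ¬D(k,k) ∨ ¬D(m,m) ∨ B(p,p))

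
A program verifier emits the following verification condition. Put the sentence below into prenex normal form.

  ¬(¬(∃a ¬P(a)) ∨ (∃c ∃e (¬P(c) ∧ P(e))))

Push ¬ through the quantifiers and connectives to reach negation normal form:
  (∃a ¬P(a)) ∧ (∀c ∀e (P(c) ∨ ¬P(e)))
Finally move all quantifiers to the prefix:
  ∃a ∀c ∀e (¬P(a) ∧ (P(c) ∨ ¬P(e)))

∃a ∀c ∀e (¬P(a) ∧ (P(c) ∨ ¬P(e)))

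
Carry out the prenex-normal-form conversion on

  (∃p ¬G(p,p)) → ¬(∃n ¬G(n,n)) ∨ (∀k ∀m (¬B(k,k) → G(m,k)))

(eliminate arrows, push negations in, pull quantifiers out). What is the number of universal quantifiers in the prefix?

Eliminate → and ↔ using ¬ and ∨.
  ¬(∃p ¬G(p,p)) ∨ ¬(∃n ¬G(n,n)) ∨ (∀k ∀m (¬¬B(k,k) ∨ G(m,k)))
Drive negations inward (¬∀x A ≡ ∃x ¬A, ¬∃x A ≡ ∀x ¬A, De Morgan for ∧/∨):
  (∀p G(p,p)) ∨ (∀n G(n,n)) ∨ (∀k ∀m (B(k,k) ∨ G(m,k)))
Finally move all quantifiers to the prefix:
  ∀p ∀n ∀k ∀m (G(p,p) ∨ G(n,n) ∨ B(k,k) ∨ G(m,k))
The prefix is ∀p ∀n ∀k ∀m: 4 universal, 0 existential.

4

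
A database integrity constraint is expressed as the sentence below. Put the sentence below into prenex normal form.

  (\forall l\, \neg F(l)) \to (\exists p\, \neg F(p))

\exists l\, \exists p\, (F(l) \lor \neg F(p))

Eliminate → and ↔ using ¬ and ∨.
  \neg (\forall l\, \neg F(l)) \lor (\exists p\, \neg F(p))
Drive negations inward (¬∀x A ≡ ∃x ¬A, ¬∃x A ≡ ∀x ¬A, De Morgan for ∧/∨):
  (\exists l\, F(l)) \lor (\exists p\, \neg F(p))
All bound variables are already distinct, so no renaming is needed.
Extract every quantifier outward, since the variables are now distinct and don't occur free across branches:
  \exists l\, \exists p\, (F(l) \lor \neg F(p))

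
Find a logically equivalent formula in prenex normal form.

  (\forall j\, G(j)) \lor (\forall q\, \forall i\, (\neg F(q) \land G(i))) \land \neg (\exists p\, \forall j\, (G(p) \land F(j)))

\forall j\, \forall q\, \forall i\, \forall p\, \exists u\, (G(j) \lor \neg F(q) \land G(i) \land (\neg G(p) \lor \neg F(u)))

Push ¬ through the quantifiers and connectives to reach negation normal form:
  (\forall j\, G(j)) \lor (\forall q\, \forall i\, (\neg F(q) \land G(i))) \land (\forall p\, \exists j\, (\neg G(p) \lor \neg F(j)))
Rename bound variables to avoid capture: j↦u.
  (\forall j\, G(j)) \lor (\forall q\, \forall i\, (\neg F(q) \land G(i))) \land (\forall p\, \exists u\, (\neg G(p) \lor \neg F(u)))
Finally move all quantifiers to the prefix:
  \forall j\, \forall q\, \forall i\, \forall p\, \exists u\, (G(j) \lor \neg F(q) \land G(i) \land (\neg G(p) \lor \neg F(u)))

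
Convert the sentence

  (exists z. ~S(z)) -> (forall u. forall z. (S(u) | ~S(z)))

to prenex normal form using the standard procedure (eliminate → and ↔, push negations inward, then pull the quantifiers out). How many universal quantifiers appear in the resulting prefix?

Eliminate → and ↔ using ¬ and ∨.
  ~(exists z. ~S(z)) | (forall u. forall z. (S(u) | ~S(z)))
Drive negations inward (¬∀x A ≡ ∃x ¬A, ¬∃x A ≡ ∀x ¬A, De Morgan for ∧/∨):
  (forall z. S(z)) | (forall u. forall z. (S(u) | ~S(z)))
Give each quantifier a distinct variable: z↦v1.
  (forall z. S(z)) | (forall u. forall v1. (S(u) | ~S(v1)))
Finally move all quantifiers to the prefix:
  forall z. forall u. forall v1. (S(z) | S(u) | ~S(v1))
The prefix is forall z forall u forall v1: 3 universal, 0 existential.

3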